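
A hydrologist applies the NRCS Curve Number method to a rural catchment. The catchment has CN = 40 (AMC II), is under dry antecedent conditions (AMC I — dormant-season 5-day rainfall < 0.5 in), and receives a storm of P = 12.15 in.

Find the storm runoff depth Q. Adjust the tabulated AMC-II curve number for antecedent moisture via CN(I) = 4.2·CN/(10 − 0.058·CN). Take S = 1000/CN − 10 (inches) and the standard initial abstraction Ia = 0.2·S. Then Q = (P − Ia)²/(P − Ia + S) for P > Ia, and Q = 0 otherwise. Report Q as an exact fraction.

Dry (AMC I): CN(I) = 4.2·40/(10 − 0.058·40) = 168/(192/25) = 175/8 ≈ 21.875
Max retention: S = 1000/(175/8) − 10 = 250/7 in (≈ 35.714 in)
Ia = 0.2·(250/7) = 50/7 in ≈ 7.143 in
P − Ia = 12.150 − 7.143 = 701/140 ≈ 5.007 in (> 0, runoff occurs)
Q = (701/140)²/((701/140) + 250/7) = (491401/19600)/(5701/140) = 491401/798140 in ≈ 0.616 in

Q = 491401/798140 in ≈ 0.616 in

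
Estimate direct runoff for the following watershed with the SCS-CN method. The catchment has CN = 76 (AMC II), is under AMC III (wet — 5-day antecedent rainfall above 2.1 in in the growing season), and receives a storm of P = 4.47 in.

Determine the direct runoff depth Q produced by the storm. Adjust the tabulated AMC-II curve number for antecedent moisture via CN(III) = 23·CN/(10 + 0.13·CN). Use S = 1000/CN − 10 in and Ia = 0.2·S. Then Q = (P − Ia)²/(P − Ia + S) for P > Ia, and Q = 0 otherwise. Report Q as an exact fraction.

CN(III) from CN(II)=76: (23·76)/(10 + 0.13·76) = 43700/497 ≈ 87.928
S = 1000/(43700/497) − 10 = 600/437 in ≈ 1.373 in
Ia = 0.2S: 0.2·1.373 = 0.275 in (exactly 120/437)
Since P=4.470 > Ia=0.275: effective rainfall P−Ia = 183339/43700 in
Q: (183339/43700)² ÷ (243339/43700) = 11204396307/3544638100 in (≈ 3.161 in)

Q = 11204396307/3544638100 in ≈ 3.161 in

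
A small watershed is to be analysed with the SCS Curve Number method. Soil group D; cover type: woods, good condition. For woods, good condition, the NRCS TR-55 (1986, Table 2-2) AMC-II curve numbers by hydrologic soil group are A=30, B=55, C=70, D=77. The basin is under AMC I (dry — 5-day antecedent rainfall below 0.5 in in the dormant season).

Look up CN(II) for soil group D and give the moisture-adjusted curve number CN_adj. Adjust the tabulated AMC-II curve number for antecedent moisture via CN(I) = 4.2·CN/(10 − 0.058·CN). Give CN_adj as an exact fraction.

NRCS table: woods, good condition, soil group D → CN(II) = 77
Adjust CN=77 to AMC I: 4.2·77/(10 − 0.058·77) → (1617/5) ÷ (2767/500) = 161700/2767 ≈ 58.439

CN_adj = 161700/2767 ≈ 58.439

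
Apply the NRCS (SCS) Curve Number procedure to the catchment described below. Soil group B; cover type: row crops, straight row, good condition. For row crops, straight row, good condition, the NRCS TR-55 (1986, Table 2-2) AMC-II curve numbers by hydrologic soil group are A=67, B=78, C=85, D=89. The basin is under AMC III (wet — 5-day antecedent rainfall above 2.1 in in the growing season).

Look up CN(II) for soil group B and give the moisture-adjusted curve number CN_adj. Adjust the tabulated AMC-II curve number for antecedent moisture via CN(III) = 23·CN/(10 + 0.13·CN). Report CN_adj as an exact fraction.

CN_adj = 89700/1007 ≈ 89.076

NRCS table: row crops, straight row, good condition, soil group B → CN(II) = 78
Wet (AMC III): CN(III) = 23·78/(10 + 0.13·78) = 1794/(1007/50) = 89700/1007 ≈ 89.076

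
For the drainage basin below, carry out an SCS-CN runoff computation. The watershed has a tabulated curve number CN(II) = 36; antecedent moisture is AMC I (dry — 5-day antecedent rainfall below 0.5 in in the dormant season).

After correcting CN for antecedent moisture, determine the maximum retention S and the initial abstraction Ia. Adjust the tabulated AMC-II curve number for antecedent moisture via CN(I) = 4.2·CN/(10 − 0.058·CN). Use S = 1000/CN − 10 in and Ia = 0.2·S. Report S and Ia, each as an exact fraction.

S = 8000/189 in ≈ 42.328 in; Ia = 1600/189 in ≈ 8.466 in

CN(I) from CN(II)=36: (4.2·36)/(10 − 0.058·36) = 18900/989 ≈ 19.110
Max retention: S = 1000/(18900/989) − 10 = 8000/189 in (≈ 42.328 in)
Initial abstraction Ia = S/5 = (8000/189)/5 = 1600/189 ≈ 8.466 in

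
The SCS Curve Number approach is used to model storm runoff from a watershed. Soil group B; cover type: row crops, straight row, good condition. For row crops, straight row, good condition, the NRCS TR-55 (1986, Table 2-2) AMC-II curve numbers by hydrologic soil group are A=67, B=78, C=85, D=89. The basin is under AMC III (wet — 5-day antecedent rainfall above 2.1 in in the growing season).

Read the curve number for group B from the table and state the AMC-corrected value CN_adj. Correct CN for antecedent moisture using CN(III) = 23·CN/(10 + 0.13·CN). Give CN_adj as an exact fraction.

NRCS table: row crops, straight row, good condition, soil group B → CN(II) = 78
Wet (AMC III): CN(III) = 23·78/(10 + 0.13·78) = 1794/(1007/50) = 89700/1007 ≈ 89.076

CN_adj = 89700/1007 ≈ 89.076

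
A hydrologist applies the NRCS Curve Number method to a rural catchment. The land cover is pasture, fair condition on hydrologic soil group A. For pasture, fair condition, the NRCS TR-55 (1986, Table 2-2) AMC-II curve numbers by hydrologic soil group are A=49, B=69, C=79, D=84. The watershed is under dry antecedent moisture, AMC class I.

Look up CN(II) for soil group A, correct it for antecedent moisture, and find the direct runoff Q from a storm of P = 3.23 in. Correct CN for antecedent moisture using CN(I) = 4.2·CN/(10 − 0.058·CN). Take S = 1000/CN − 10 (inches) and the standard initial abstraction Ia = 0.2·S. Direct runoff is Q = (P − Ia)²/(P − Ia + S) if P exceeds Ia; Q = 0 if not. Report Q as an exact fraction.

NRCS table: pasture, fair condition, soil group A → CN(II) = 49
CN(I) from CN(II)=49: (4.2·49)/(10 − 0.058·49) = 34300/1193 ≈ 28.751
Retention S: 1000/CN − 10 with CN=28.751 → S = 8500/343 ≈ 24.781 in
Ia = 0.2S: 0.2·24.781 = 4.956 in (exactly 1700/343)
P = 3.230 ≤ Ia = 4.956 in: entire storm abstracted, Q = 0.

Q = 0 in ≈ 0.000 in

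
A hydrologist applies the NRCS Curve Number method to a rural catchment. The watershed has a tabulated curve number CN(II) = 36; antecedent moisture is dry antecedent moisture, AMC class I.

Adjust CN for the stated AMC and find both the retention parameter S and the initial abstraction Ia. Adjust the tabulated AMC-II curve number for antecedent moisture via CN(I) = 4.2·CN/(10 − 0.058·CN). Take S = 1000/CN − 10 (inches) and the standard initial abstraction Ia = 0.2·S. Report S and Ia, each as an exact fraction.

S = 8000/189 in ≈ 42.328 in; Ia = 1600/189 in ≈ 8.466 in

Dry (AMC I): CN(I) = 4.2·36/(10 − 0.058·36) = (756/5)/(989/125) = 18900/989 ≈ 19.110
S = 1000/(18900/989) − 10 = 8000/189 in ≈ 42.328 in
Ia = 0.2S: 0.2·42.328 = 8.466 in (exactly 1600/189)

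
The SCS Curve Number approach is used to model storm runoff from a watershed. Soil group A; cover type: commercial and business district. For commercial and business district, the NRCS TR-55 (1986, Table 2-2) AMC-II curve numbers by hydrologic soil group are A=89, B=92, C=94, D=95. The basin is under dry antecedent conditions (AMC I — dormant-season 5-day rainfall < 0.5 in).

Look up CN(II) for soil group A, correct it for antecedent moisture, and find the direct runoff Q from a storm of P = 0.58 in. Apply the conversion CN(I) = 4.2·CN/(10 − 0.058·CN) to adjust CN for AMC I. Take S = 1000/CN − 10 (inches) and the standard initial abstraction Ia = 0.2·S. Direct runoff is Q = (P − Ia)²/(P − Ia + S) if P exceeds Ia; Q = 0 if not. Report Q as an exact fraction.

NRCS table: commercial and business district, soil group A → CN(II) = 89
Adjust CN=89 to AMC I: 4.2·89/(10 − 0.058·89) → (1869/5) ÷ (2419/500) = 186900/2419 ≈ 77.263
Retention S: 1000/CN − 10 with CN=77.263 → S = 5500/1869 ≈ 2.943 in
Ia = 0.2·(5500/1869) = 1100/1869 in ≈ 0.589 in
P = 0.580 ≤ Ia = 0.589 in: entire storm abstracted, Q = 0.

Q = 0 in ≈ 0.000 in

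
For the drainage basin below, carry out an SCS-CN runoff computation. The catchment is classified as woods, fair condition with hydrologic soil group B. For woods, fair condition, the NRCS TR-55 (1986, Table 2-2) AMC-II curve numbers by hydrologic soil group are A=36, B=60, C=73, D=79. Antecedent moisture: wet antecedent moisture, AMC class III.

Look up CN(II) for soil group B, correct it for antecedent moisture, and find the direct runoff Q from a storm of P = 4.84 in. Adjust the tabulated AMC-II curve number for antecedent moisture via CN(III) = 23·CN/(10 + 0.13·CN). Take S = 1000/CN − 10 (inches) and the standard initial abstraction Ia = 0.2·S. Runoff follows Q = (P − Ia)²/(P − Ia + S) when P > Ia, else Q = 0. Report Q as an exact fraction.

NRCS table: woods, fair condition, soil group B → CN(II) = 60
CN(III) from CN(II)=60: (23·60)/(10 + 0.13·60) = 6900/89 ≈ 77.528
Retention S: 1000/CN − 10 with CN=77.528 → S = 200/69 ≈ 2.899 in
Ia = 0.2·(200/69) = 40/69 in ≈ 0.580 in
P − Ia = 4.840 − 0.580 = 7349/1725 ≈ 4.260 in (> 0, runoff occurs)
Q = (7349/1725)²/((7349/1725) + 200/69) = (54007801/2975625)/(12349/1725) = 54007801/21302025 in ≈ 2.535 in

Q = 54007801/21302025 in ≈ 2.535 in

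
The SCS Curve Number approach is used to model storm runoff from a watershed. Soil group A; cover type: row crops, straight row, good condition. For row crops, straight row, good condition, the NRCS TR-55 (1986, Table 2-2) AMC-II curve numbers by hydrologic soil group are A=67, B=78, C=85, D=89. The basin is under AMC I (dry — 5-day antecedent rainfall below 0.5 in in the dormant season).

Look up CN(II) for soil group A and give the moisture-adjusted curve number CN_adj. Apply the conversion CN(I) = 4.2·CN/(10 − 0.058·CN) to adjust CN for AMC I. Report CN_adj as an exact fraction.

NRCS table: row crops, straight row, good condition, soil group A → CN(II) = 67
Dry (AMC I): CN(I) = 4.2·67/(10 − 0.058·67) = (1407/5)/(3057/500) = 46900/1019 ≈ 46.026

CN_adj = 46900/1019 ≈ 46.026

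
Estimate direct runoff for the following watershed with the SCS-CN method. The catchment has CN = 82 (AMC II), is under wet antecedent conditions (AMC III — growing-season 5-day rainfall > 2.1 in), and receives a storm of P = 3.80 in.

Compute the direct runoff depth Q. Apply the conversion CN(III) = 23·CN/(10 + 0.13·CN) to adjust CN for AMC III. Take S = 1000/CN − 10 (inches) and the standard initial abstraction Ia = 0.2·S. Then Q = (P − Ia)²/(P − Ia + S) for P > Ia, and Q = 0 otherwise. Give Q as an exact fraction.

Adjust CN=82 to AMC III: 23·82/(10 + 0.13·82) → 1886 ÷ (1033/50) = 94300/1033 ≈ 91.288
S = 1000/(94300/1033) − 10 = 900/943 in ≈ 0.954 in
Ia = 0.2·(900/943) = 180/943 in ≈ 0.191 in
P − Ia = 3.800 − 0.191 = 17017/4715 ≈ 3.609 in (> 0, runoff occurs)
Runoff Q = (P−Ia)²/(P−Ia+S) = (3.609)²/(3.609+0.954) = 289578289/101452655 ≈ 2.854 in

Q = 289578289/101452655 in ≈ 2.854 in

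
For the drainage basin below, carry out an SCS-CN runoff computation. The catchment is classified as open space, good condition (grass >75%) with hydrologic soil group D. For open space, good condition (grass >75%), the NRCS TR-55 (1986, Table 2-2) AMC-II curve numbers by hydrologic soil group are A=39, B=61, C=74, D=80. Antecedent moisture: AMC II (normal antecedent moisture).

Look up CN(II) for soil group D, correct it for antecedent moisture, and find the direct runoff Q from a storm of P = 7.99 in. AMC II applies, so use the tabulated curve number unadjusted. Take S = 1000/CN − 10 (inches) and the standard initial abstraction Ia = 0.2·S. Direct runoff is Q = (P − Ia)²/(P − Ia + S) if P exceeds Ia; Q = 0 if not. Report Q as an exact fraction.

NRCS table: open space, good condition (grass >75%), soil group D → CN(II) = 80
CN(II) = 80; AMC II needs no correction.
S = 1000/80 − 10 = 5/2 in ≈ 2.500 in
Ia = 0.2S: 0.2·2.500 = 0.500 in (exactly 1/2)
Excess rainfall: 7.990 − 0.500 = 7.490 in; P > Ia so Q > 0
Q = (749/100)²/((749/100) + 5/2) = (561001/10000)/(999/100) = 561001/99900 in ≈ 5.616 in

Q = 561001/99900 in ≈ 5.616 in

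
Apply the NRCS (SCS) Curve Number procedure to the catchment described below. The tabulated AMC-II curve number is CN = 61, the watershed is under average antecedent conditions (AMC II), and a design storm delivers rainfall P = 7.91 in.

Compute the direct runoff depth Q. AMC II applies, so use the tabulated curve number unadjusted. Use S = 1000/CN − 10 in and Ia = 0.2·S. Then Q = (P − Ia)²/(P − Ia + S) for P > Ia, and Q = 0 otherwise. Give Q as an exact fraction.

Q = 1636283401/484651100 in ≈ 3.376 in

Average conditions: CN = 61 (no AMC adjustment).
Max retention: S = 1000/61 − 10 = 390/61 in (≈ 6.393 in)
Initial abstraction Ia = S/5 = (390/61)/5 = 78/61 ≈ 1.279 in
P − Ia = 7.910 − 1.279 = 40451/6100 ≈ 6.631 in (> 0, runoff occurs)
Q = (40451/6100)²/((40451/6100) + 390/61) = (1636283401/37210000)/(79451/6100) = 1636283401/484651100 in ≈ 3.376 in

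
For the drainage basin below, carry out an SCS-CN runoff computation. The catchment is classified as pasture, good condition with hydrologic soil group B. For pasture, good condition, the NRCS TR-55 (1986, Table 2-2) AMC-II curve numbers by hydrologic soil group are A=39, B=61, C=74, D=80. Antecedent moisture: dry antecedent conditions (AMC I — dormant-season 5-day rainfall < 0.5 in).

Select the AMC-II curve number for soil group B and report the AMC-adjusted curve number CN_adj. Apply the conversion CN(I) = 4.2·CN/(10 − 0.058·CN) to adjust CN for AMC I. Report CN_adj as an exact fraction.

CN_adj = 42700/1077 ≈ 39.647

NRCS table: pasture, good condition, soil group B → CN(II) = 61
Adjust CN=61 to AMC I: 4.2·61/(10 − 0.058·61) → (1281/5) ÷ (3231/500) = 42700/1077 ≈ 39.647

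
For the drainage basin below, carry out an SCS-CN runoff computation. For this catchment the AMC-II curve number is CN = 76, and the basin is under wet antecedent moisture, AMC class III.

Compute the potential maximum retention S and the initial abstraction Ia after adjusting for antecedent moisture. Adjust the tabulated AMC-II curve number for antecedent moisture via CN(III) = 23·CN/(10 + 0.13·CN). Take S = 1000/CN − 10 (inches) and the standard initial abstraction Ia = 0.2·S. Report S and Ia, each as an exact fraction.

Adjust CN=76 to AMC III: 23·76/(10 + 0.13·76) → 1748 ÷ (497/25) = 43700/497 ≈ 87.928
Retention S: 1000/CN − 10 with CN=87.928 → S = 600/437 ≈ 1.373 in
Initial abstraction Ia = S/5 = (600/437)/5 = 120/437 ≈ 0.275 in

S = 600/437 in ≈ 1.373 in; Ia = 120/437 in ≈ 0.275 in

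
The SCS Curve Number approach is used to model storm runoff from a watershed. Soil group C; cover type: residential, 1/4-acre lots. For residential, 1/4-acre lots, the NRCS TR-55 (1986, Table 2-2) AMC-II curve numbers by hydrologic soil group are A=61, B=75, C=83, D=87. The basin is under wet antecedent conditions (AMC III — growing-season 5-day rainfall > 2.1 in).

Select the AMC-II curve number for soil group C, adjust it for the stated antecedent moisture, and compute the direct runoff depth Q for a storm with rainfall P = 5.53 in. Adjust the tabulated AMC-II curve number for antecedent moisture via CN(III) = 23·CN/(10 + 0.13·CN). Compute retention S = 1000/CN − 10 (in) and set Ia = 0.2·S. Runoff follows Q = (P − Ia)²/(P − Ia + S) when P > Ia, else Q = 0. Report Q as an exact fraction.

NRCS table: residential, 1/4-acre lots, soil group C → CN(II) = 83
Wet (AMC III): CN(III) = 23·83/(10 + 0.13·83) = 1909/(2079/100) = 190900/2079 ≈ 91.823
Retention S: 1000/CN − 10 with CN=91.823 → S = 1700/1909 ≈ 0.891 in
Initial abstraction Ia = S/5 = (1700/1909)/5 = 340/1909 ≈ 0.178 in
Since P=5.530 > Ia=0.178: effective rainfall P−Ia = 1021677/190900 in
Q = (1021677/190900)²/((1021677/190900) + 1700/1909) = (1043823892329/36442810000)/(1191677/190900) = 1043823892329/227491139300 in ≈ 4.588 in

Q = 1043823892329/227491139300 in ≈ 4.588 in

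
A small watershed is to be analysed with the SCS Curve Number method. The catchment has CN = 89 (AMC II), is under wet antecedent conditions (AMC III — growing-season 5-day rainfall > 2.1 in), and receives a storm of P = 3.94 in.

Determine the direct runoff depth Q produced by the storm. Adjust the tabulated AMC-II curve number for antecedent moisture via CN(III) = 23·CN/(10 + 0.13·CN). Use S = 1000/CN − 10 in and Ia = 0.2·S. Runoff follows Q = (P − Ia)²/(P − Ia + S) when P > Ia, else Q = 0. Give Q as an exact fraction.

Q = 153867123081/45776958650 in ≈ 3.361 in

CN(III) from CN(II)=89: (23·89)/(10 + 0.13·89) = 204700/2157 ≈ 94.900
S = 1000/(204700/2157) − 10 = 1100/2047 in ≈ 0.537 in
Ia = 0.2·(1100/2047) = 220/2047 in ≈ 0.107 in
P − Ia = 3.940 − 0.107 = 392259/102350 ≈ 3.833 in (> 0, runoff occurs)
Runoff Q = (P−Ia)²/(P−Ia+S) = (3.833)²/(3.833+0.537) = 153867123081/45776958650 ≈ 3.361 in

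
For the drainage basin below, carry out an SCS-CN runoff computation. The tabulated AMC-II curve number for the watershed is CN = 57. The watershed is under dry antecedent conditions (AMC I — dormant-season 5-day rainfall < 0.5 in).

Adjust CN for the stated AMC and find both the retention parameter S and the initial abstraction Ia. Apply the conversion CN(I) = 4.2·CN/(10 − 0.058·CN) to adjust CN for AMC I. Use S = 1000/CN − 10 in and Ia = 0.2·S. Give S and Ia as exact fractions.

CN(I) from CN(II)=57: (4.2·57)/(10 − 0.058·57) = 119700/3347 ≈ 35.763
Retention S: 1000/CN − 10 with CN=35.763 → S = 21500/1197 ≈ 17.962 in
Ia = 0.2·(21500/1197) = 4300/1197 in ≈ 3.592 in

S = 21500/1197 in ≈ 17.962 in; Ia = 4300/1197 in ≈ 3.592 in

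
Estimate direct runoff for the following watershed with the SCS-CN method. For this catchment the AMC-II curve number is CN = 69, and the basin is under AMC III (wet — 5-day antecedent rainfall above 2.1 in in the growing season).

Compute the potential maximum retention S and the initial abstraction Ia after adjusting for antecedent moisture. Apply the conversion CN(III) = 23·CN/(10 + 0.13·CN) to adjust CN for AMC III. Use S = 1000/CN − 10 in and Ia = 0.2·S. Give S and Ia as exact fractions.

Wet (AMC III): CN(III) = 23·69/(10 + 0.13·69) = 1587/(1897/100) = 158700/1897 ≈ 83.658
S = 1000/(158700/1897) − 10 = 3100/1587 in ≈ 1.953 in
Initial abstraction Ia = S/5 = (3100/1587)/5 = 620/1587 ≈ 0.391 in

S = 3100/1587 in ≈ 1.953 in; Ia = 620/1587 in ≈ 0.391 in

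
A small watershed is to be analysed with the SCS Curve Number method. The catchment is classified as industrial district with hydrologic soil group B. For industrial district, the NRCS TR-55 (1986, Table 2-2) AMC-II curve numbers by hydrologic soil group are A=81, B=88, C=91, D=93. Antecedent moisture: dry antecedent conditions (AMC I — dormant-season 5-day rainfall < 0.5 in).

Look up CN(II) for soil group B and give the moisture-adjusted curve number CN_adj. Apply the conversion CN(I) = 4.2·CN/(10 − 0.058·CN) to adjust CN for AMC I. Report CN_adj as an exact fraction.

NRCS table: industrial district, soil group B → CN(II) = 88
Adjust CN=88 to AMC I: 4.2·88/(10 − 0.058·88) → (1848/5) ÷ (612/125) = 3850/51 ≈ 75.490

CN_adj = 3850/51 ≈ 75.490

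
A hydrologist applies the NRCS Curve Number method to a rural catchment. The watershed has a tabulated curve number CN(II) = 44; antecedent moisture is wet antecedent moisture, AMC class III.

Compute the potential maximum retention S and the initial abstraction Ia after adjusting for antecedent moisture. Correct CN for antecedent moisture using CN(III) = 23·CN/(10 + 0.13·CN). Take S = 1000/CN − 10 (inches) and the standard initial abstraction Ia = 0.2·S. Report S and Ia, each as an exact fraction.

CN(III) from CN(II)=44: (23·44)/(10 + 0.13·44) = 25300/393 ≈ 64.377
S = 1000/(25300/393) − 10 = 1400/253 in ≈ 5.534 in
Initial abstraction Ia = S/5 = (1400/253)/5 = 280/253 ≈ 1.107 in

S = 1400/253 in ≈ 5.534 in; Ia = 280/253 in ≈ 1.107 in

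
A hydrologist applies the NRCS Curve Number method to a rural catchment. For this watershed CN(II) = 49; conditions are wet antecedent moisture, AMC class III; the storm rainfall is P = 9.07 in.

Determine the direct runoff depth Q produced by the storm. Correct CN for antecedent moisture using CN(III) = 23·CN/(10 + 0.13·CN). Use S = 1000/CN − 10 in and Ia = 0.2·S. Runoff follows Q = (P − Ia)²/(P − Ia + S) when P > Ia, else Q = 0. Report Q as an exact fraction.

Wet (AMC III): CN(III) = 23·49/(10 + 0.13·49) = 1127/(1637/100) = 112700/1637 ≈ 68.845
S = 1000/(112700/1637) − 10 = 5100/1127 in ≈ 4.525 in
Initial abstraction Ia = S/5 = (5100/1127)/5 = 1020/1127 ≈ 0.905 in
Since P=9.070 > Ia=0.905: effective rainfall P−Ia = 920189/112700 in
Q: (920189/112700)² ÷ (1430189/112700) = 846747795721/161182300300 in (≈ 5.253 in)

Q = 846747795721/161182300300 in ≈ 5.253 in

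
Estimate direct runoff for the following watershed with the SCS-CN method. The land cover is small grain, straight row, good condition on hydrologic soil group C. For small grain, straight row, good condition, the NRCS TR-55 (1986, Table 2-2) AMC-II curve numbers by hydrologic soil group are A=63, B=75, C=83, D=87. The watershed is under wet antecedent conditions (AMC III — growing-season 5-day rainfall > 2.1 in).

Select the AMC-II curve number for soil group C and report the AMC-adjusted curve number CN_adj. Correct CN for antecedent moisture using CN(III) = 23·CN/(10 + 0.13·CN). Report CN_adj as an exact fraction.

NRCS table: small grain, straight row, good condition, soil group C → CN(II) = 83
Wet (AMC III): CN(III) = 23·83/(10 + 0.13·83) = 1909/(2079/100) = 190900/2079 ≈ 91.823

CN_adj = 190900/2079 ≈ 91.823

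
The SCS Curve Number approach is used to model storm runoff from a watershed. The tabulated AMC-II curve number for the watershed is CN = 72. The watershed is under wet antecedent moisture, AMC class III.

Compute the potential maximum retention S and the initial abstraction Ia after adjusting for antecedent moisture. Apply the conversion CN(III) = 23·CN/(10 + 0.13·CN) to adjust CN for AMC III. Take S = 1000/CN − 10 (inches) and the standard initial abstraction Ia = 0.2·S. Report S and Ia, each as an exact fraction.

Adjust CN=72 to AMC III: 23·72/(10 + 0.13·72) → 1656 ÷ (484/25) = 10350/121 ≈ 85.537
S = 1000/(10350/121) − 10 = 350/207 in ≈ 1.691 in
Ia = 0.2S: 0.2·1.691 = 0.338 in (exactly 70/207)

S = 350/207 in ≈ 1.691 in; Ia = 70/207 in ≈ 0.338 in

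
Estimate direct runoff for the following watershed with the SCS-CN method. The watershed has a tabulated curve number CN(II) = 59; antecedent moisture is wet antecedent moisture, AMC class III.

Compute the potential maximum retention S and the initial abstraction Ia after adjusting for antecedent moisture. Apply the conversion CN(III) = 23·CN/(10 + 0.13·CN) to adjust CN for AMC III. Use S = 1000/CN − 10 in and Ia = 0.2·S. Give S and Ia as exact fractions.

Adjust CN=59 to AMC III: 23·59/(10 + 0.13·59) → 1357 ÷ (1767/100) = 135700/1767 ≈ 76.797
Retention S: 1000/CN − 10 with CN=76.797 → S = 4100/1357 ≈ 3.021 in
Ia = 0.2S: 0.2·3.021 = 0.604 in (exactly 820/1357)

S = 4100/1357 in ≈ 3.021 in; Ia = 820/1357 in ≈ 0.604 in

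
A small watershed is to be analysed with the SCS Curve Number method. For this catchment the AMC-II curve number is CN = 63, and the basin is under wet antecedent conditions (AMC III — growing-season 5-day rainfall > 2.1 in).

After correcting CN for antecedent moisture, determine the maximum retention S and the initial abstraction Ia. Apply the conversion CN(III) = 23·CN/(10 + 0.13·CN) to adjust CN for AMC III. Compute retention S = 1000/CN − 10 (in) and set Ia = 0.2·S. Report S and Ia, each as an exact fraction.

S = 3700/1449 in ≈ 2.553 in; Ia = 740/1449 in ≈ 0.511 in

CN(III) from CN(II)=63: (23·63)/(10 + 0.13·63) = 144900/1819 ≈ 79.659
Max retention: S = 1000/(144900/1819) − 10 = 3700/1449 in (≈ 2.553 in)
Ia = 0.2S: 0.2·2.553 = 0.511 in (exactly 740/1449)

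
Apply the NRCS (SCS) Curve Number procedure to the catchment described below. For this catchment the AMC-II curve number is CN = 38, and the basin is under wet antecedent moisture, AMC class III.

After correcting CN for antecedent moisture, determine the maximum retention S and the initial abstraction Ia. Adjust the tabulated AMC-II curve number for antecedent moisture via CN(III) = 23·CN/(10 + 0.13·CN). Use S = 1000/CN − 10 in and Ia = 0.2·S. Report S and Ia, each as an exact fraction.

Adjust CN=38 to AMC III: 23·38/(10 + 0.13·38) → 874 ÷ (747/50) = 43700/747 ≈ 58.501
S = 1000/(43700/747) − 10 = 3100/437 in ≈ 7.094 in
Ia = 0.2S: 0.2·7.094 = 1.419 in (exactly 620/437)

S = 3100/437 in ≈ 7.094 in; Ia = 620/437 in ≈ 1.419 in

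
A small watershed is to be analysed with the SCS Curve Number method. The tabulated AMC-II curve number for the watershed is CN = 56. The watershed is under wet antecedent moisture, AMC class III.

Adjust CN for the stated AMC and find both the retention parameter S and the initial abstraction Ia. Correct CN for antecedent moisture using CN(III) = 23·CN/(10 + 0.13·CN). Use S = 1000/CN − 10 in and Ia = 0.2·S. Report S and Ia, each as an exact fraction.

CN(III) from CN(II)=56: (23·56)/(10 + 0.13·56) = 4025/54 ≈ 74.537
Max retention: S = 1000/(4025/54) − 10 = 550/161 in (≈ 3.416 in)
Ia = 0.2·(550/161) = 110/161 in ≈ 0.683 in

S = 550/161 in ≈ 3.416 in; Ia = 110/161 in ≈ 0.683 in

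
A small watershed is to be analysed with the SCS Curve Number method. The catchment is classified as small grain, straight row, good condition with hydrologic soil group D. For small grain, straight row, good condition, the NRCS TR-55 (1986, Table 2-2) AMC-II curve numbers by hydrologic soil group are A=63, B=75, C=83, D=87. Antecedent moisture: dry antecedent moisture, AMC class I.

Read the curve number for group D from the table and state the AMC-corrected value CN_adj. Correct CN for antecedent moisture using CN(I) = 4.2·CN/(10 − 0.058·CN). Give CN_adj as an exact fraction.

CN_adj = 182700/2477 ≈ 73.759

NRCS table: small grain, straight row, good condition, soil group D → CN(II) = 87
CN(I) from CN(II)=87: (4.2·87)/(10 − 0.058·87) = 182700/2477 ≈ 73.759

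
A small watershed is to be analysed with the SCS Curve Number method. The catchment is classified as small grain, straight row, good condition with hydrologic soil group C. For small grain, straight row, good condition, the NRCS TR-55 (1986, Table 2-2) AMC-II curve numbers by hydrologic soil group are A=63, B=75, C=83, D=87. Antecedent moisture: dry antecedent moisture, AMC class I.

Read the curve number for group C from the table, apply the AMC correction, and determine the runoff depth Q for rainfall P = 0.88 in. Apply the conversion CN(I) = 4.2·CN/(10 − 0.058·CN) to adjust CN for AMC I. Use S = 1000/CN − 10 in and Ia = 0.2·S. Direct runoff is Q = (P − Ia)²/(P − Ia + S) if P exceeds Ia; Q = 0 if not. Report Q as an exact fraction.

NRCS table: small grain, straight row, good condition, soil group C → CN(II) = 83
CN(I) from CN(II)=83: (4.2·83)/(10 − 0.058·83) = 174300/2593 ≈ 67.219
Max retention: S = 1000/(174300/2593) − 10 = 8500/1743 in (≈ 4.877 in)
Ia = 0.2S: 0.2·4.877 = 0.975 in (exactly 1700/1743)
P = 0.880 ≤ Ia = 0.975 in: entire storm abstracted, Q = 0.

Q = 0 in ≈ 0.000 in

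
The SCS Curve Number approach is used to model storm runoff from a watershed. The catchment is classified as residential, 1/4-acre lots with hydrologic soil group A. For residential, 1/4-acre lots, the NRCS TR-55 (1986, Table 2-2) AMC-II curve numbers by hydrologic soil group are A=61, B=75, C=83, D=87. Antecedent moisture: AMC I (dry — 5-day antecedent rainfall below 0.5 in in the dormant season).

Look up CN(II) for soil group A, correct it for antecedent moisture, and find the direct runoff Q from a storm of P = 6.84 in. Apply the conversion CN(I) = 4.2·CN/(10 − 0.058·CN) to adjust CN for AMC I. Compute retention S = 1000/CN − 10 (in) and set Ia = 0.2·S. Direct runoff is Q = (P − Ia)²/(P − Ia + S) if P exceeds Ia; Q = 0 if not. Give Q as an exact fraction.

NRCS table: residential, 1/4-acre lots, soil group A → CN(II) = 61
CN(I) from CN(II)=61: (4.2·61)/(10 − 0.058·61) = 42700/1077 ≈ 39.647
S = 1000/(42700/1077) − 10 = 6500/427 in ≈ 15.222 in
Ia = 0.2·(6500/427) = 1300/427 in ≈ 3.044 in
Excess rainfall: 6.840 − 3.044 = 3.796 in; P > Ia so Q > 0
Q: (40517/10675)² ÷ (203017/10675) = 1641627289/2167206475 in (≈ 0.757 in)

Q = 1641627289/2167206475 in ≈ 0.757 in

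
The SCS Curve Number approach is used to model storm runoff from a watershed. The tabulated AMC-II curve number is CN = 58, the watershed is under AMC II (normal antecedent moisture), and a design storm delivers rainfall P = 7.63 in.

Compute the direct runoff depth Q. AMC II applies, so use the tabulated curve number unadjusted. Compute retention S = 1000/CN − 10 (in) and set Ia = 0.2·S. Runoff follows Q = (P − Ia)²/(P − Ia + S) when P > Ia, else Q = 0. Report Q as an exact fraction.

CN(II) = 58; AMC II needs no correction.
Max retention: S = 1000/58 − 10 = 210/29 in (≈ 7.241 in)
Ia = 0.2·(210/29) = 42/29 in ≈ 1.448 in
Since P=7.630 > Ia=1.448: effective rainfall P−Ia = 17927/2900 in
Runoff Q = (P−Ia)²/(P−Ia+S) = (6.182)²/(6.182+7.241) = 45911047/16126900 ≈ 2.847 in

Q = 45911047/16126900 in ≈ 2.847 in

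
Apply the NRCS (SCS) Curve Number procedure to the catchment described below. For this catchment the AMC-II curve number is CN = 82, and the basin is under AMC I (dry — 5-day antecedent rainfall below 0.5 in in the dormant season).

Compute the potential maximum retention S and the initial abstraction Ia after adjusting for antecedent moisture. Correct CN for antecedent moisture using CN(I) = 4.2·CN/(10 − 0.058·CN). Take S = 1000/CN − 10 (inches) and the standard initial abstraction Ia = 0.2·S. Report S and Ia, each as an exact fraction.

Dry (AMC I): CN(I) = 4.2·82/(10 − 0.058·82) = (1722/5)/(1311/250) = 28700/437 ≈ 65.675
Max retention: S = 1000/(28700/437) − 10 = 1500/287 in (≈ 5.226 in)
Initial abstraction Ia = S/5 = (1500/287)/5 = 300/287 ≈ 1.045 in

S = 1500/287 in ≈ 5.226 in; Ia = 300/287 in ≈ 1.045 in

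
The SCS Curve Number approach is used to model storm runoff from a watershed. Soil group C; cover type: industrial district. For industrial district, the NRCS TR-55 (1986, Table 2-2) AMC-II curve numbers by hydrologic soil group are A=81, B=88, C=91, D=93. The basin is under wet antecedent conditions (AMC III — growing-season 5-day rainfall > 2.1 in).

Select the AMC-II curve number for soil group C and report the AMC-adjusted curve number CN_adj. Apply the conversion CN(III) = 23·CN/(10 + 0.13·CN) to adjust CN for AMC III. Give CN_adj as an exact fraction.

NRCS table: industrial district, soil group C → CN(II) = 91
CN(III) from CN(II)=91: (23·91)/(10 + 0.13·91) = 209300/2183 ≈ 95.877

CN_adj = 209300/2183 ≈ 95.877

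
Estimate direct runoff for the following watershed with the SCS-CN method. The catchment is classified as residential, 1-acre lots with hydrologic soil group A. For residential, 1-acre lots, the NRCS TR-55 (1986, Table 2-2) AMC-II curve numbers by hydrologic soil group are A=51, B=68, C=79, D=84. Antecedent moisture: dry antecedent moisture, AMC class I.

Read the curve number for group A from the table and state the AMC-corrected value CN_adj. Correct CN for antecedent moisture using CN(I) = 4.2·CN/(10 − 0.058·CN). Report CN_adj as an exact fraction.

NRCS table: residential, 1-acre lots, soil group A → CN(II) = 51
Adjust CN=51 to AMC I: 4.2·51/(10 − 0.058·51) → (1071/5) ÷ (3521/500) = 15300/503 ≈ 30.417

CN_adj = 15300/503 ≈ 30.417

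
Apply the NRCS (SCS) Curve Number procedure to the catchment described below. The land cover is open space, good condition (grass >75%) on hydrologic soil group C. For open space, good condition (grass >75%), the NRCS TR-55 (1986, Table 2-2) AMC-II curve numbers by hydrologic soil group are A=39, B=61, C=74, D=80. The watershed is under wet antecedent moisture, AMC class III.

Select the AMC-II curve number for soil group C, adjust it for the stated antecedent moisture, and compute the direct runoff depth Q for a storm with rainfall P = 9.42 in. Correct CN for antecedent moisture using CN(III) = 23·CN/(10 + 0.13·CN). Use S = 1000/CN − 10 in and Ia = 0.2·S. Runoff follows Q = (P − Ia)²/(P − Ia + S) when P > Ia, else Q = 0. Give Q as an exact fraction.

Q = 150405128041/19267533550 in ≈ 7.806 in

NRCS table: open space, good condition (grass >75%), soil group C → CN(II) = 74
Wet (AMC III): CN(III) = 23·74/(10 + 0.13·74) = 1702/(981/50) = 85100/981 ≈ 86.748
S = 1000/(85100/981) − 10 = 1300/851 in ≈ 1.528 in
Initial abstraction Ia = S/5 = (1300/851)/5 = 260/851 ≈ 0.306 in
Since P=9.420 > Ia=0.306: effective rainfall P−Ia = 387821/42550 in
Q = (387821/42550)²/((387821/42550) + 1300/851) = (150405128041/1810502500)/(452821/42550) = 150405128041/19267533550 in ≈ 7.806 in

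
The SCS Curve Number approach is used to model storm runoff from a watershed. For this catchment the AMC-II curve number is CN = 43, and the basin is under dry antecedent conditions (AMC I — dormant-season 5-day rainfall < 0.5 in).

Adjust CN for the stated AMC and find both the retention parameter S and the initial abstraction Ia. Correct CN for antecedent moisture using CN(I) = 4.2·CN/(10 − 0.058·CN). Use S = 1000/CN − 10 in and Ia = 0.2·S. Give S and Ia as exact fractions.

CN(I) from CN(II)=43: (4.2·43)/(10 − 0.058·43) = 30100/1251 ≈ 24.061
S = 1000/(30100/1251) − 10 = 9500/301 in ≈ 31.561 in
Ia = 0.2·(9500/301) = 1900/301 in ≈ 6.312 in

S = 9500/301 in ≈ 31.561 in; Ia = 1900/301 in ≈ 6.312 in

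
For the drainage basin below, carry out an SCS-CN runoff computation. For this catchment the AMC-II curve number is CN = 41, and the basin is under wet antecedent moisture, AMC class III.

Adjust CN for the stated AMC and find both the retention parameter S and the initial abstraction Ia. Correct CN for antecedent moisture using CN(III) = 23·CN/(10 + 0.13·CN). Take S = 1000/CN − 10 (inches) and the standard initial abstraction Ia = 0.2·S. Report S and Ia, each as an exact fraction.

Adjust CN=41 to AMC III: 23·41/(10 + 0.13·41) → 943 ÷ (1533/100) = 94300/1533 ≈ 61.513
S = 1000/(94300/1533) − 10 = 5900/943 in ≈ 6.257 in
Ia = 0.2·(5900/943) = 1180/943 in ≈ 1.251 in

S = 5900/943 in ≈ 6.257 in; Ia = 1180/943 in ≈ 1.251 in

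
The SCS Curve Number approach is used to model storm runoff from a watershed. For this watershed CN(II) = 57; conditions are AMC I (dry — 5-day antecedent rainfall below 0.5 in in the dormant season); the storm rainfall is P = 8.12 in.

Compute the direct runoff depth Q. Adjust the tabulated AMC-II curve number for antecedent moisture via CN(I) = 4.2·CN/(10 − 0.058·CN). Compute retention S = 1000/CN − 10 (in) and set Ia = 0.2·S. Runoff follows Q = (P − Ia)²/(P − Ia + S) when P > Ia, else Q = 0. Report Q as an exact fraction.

CN(I) from CN(II)=57: (4.2·57)/(10 − 0.058·57) = 119700/3347 ≈ 35.763
Max retention: S = 1000/(119700/3347) − 10 = 21500/1197 in (≈ 17.962 in)
Ia = 0.2S: 0.2·17.962 = 3.592 in (exactly 4300/1197)
Since P=8.120 > Ia=3.592: effective rainfall P−Ia = 135491/29925 in
Runoff Q = (P−Ia)²/(P−Ia+S) = (4.528)²/(4.528+17.962) = 18357811081/20139255675 ≈ 0.912 in

Q = 18357811081/20139255675 in ≈ 0.912 in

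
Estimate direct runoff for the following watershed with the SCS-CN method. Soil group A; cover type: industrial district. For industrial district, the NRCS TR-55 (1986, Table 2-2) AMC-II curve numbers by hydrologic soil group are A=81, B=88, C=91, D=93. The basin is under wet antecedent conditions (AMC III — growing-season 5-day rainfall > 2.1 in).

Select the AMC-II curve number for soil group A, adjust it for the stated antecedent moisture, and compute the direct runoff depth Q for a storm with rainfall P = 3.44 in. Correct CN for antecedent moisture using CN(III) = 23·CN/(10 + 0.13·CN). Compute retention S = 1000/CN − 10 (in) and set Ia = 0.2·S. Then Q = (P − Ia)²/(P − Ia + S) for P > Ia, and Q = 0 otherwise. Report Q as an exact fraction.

NRCS table: industrial district, soil group A → CN(II) = 81
CN(III) from CN(II)=81: (23·81)/(10 + 0.13·81) = 186300/2053 ≈ 90.745
Retention S: 1000/CN − 10 with CN=90.745 → S = 1900/1863 ≈ 1.020 in
Ia = 0.2·(1900/1863) = 380/1863 in ≈ 0.204 in
P − Ia = 3.440 − 0.204 = 150718/46575 ≈ 3.236 in (> 0, runoff occurs)
Q: (150718/46575)² ÷ (198218/46575) = 11357957762/4616001675 in (≈ 2.461 in)

Q = 11357957762/4616001675 in ≈ 2.461 in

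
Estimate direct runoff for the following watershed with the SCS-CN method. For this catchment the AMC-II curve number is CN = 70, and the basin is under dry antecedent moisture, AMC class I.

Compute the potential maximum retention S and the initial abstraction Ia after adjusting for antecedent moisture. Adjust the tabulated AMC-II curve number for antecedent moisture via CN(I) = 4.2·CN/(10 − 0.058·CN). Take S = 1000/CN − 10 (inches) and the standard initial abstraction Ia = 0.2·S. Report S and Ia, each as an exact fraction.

S = 500/49 in ≈ 10.204 in; Ia = 100/49 in ≈ 2.041 in

Adjust CN=70 to AMC I: 4.2·70/(10 − 0.058·70) → 294 ÷ (297/50) = 4900/99 ≈ 49.495
Retention S: 1000/CN − 10 with CN=49.495 → S = 500/49 ≈ 10.204 in
Ia = 0.2·(500/49) = 100/49 in ≈ 2.041 in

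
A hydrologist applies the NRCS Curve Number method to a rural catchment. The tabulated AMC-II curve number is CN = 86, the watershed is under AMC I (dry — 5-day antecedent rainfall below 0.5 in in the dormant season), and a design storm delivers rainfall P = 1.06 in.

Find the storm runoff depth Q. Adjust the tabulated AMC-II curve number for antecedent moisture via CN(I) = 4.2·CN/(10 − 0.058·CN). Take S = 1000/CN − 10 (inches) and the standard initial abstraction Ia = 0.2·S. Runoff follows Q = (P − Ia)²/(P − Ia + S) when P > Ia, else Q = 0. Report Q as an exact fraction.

CN(I) from CN(II)=86: (4.2·86)/(10 − 0.058·86) = 12900/179 ≈ 72.067
S = 1000/(12900/179) − 10 = 500/129 in ≈ 3.876 in
Ia = 0.2S: 0.2·3.876 = 0.775 in (exactly 100/129)
P − Ia = 1.060 − 0.775 = 1837/6450 ≈ 0.285 in (> 0, runoff occurs)
Q: (1837/6450)² ÷ (26837/6450) = 3374569/173098650 in (≈ 0.019 in)

Q = 3374569/173098650 in ≈ 0.019 in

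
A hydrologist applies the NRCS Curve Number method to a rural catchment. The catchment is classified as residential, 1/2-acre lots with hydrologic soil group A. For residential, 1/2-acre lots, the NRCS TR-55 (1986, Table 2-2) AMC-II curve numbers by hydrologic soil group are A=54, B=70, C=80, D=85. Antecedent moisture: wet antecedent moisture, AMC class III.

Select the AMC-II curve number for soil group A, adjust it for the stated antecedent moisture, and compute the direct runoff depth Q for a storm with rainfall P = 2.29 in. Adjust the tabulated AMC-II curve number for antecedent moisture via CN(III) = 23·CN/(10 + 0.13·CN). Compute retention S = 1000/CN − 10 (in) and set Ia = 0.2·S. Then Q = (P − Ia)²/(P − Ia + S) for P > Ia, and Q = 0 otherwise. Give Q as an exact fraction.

Q = 17497489/38294100 in ≈ 0.457 in

NRCS table: residential, 1/2-acre lots, soil group A → CN(II) = 54
Wet (AMC III): CN(III) = 23·54/(10 + 0.13·54) = 1242/(851/50) = 2700/37 ≈ 72.973
S = 1000/(2700/37) − 10 = 100/27 in ≈ 3.704 in
Initial abstraction Ia = S/5 = (100/27)/5 = 20/27 ≈ 0.741 in
Since P=2.290 > Ia=0.741: effective rainfall P−Ia = 4183/2700 in
Runoff Q = (P−Ia)²/(P−Ia+S) = (1.549)²/(1.549+3.704) = 17497489/38294100 ≈ 0.457 in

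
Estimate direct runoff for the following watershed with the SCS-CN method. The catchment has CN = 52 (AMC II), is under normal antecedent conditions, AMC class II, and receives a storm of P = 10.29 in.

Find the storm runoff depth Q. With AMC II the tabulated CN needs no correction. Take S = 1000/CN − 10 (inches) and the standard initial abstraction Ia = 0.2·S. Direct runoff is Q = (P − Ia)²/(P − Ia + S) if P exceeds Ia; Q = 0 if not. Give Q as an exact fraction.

Q = 13388281/3318900 in ≈ 4.034 in

Average conditions: CN = 52 (no AMC adjustment).
Max retention: S = 1000/52 − 10 = 120/13 in (≈ 9.231 in)
Ia = 0.2S: 0.2·9.231 = 1.846 in (exactly 24/13)
P − Ia = 10.290 − 1.846 = 10977/1300 ≈ 8.444 in (> 0, runoff occurs)
Runoff Q = (P−Ia)²/(P−Ia+S) = (8.444)²/(8.444+9.231) = 13388281/3318900 ≈ 4.034 in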